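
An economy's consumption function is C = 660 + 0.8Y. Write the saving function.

S = Y − C = Y − (660 + 0.8Y) = -660 + (1 − 0.8)Y

S = -660 + 0.2Y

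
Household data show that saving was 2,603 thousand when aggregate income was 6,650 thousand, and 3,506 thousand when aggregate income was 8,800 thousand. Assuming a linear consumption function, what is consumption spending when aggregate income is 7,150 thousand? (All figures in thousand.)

C = 4337

MPS = ΔS/ΔY = (3506 − 2603)/(8800 − 6650) = 903/2150 = 0.42
MPC = 1 − MPS = 0.58
Autonomous saving = 2603 − 0.42(6650) = -190, so a = 190
C = 190 + 0.58(7150) = 190 + 4147 = 4337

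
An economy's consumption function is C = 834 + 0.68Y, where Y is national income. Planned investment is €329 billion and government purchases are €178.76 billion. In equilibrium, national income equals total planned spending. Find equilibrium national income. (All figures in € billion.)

Y = 4193

Y = C + I + G = 834 + 0.68Y + 329 + 178.76
Y − 0.68Y = 1341.76
0.32Y = 1341.76, so Y = 1341.76/0.32 = 4193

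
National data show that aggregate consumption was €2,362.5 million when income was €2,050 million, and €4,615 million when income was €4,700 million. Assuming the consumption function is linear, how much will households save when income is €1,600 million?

MPC = (4615 − 2362.5)/(4700 − 2050) = 2252.5/2650 = 0.85
a = 2362.5 − 0.85(2050) = 2362.5 − 1742.5 = 620
C = 620 + 0.85(1600) = 1980
S = 1600 − 1980 = -380

S = -380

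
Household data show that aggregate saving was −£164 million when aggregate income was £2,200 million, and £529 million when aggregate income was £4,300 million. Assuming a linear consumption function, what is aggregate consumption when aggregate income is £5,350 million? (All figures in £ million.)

C = 4474.5

MPS = ΔS/ΔY = (529 − (-164))/(4300 − 2200) = 693/2100 = 0.33
MPC = 1 − MPS = 0.67
Autonomous saving = -164 − 0.33(2200) = -890, so a = 890
C = 890 + 0.67(5350) = 890 + 3584.5 = 4474.5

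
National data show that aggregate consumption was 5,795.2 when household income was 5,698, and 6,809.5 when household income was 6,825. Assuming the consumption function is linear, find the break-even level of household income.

Y = 6670

MPC = (6809.5 − 5795.2)/(6825 − 5698) = 1014.3/1127 = 0.9
a = 5795.2 − 0.9(5698) = 5795.2 − 5128.2 = 667
Break-even: Y = a/(1−MPC) = 667/0.1 = 6670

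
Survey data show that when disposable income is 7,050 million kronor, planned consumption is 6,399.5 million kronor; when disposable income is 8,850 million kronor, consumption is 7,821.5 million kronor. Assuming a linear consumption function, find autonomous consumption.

a = 830

MPC = ΔC/ΔY = (7821.5 − 6399.5)/(8850 − 7050) = 1422/1800 = 0.79
a = C − MPC·Y = 6399.5 − 0.79(7050) = 6399.5 − 5569.5 = 830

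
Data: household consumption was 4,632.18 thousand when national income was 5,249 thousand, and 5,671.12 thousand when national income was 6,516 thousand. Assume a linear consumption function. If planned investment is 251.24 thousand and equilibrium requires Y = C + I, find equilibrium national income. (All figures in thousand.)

Y = 3218

MPC = (5671.12 − 4632.18)/(6516 − 5249) = 1038.94/1267 = 0.82
a = 4632.18 − 0.82(5249) = 328
Equilibrium: Y = 328 + 0.82Y + 251.24
0.18Y = 579.24, so Y = 579.24/0.18 = 3218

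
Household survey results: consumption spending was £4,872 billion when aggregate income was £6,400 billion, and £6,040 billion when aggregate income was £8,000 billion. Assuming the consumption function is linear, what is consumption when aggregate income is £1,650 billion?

C = 1404.5

MPC = (6040 − 4872)/(8000 − 6400) = 1168/1600 = 0.73
a = 4872 − 0.73(6400) = 4872 − 4672 = 200
C = 200 + 0.73(1650) = 200 + 1204.5 = 1404.5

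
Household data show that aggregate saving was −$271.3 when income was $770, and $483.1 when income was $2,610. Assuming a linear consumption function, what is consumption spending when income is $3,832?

C = 2847.88

MPS = ΔS/ΔY = (483.1 − (-271.3))/(2610 − 770) = 754.4/1840 = 0.41
MPC = 1 − MPS = 0.59
Autonomous saving = -271.3 − 0.41(770) = -587, so a = 587
C = 587 + 0.59(3832) = 587 + 2260.88 = 2847.88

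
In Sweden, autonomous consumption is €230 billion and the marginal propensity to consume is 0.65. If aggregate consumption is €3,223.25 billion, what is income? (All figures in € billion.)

Y = 4605

230 + 0.65Y = 3223.25
0.65Y = 2993.25, so Y = 2993.25/0.65 = 4605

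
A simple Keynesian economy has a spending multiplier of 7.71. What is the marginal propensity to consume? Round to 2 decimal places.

MPC = 0.87

k = 1/(1 − MPC), so 1 − MPC = 1/k = 1/7.71 = 0.1297
MPC = 1 − 0.1297 = 0.87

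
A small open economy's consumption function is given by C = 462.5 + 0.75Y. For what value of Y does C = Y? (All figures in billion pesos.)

Y = 1850

At break-even, C = Y: 462.5 + 0.75Y = Y
0.25Y = 462.5, so Y = 462.5/0.25 = 1850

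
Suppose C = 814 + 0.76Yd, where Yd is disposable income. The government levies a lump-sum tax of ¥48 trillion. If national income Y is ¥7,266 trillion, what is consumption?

Yd = Y − T = 7266 − 48 = 7218
C = 814 + 0.76(7218) = 814 + 5485.68 = 6299.68

C = 6299.68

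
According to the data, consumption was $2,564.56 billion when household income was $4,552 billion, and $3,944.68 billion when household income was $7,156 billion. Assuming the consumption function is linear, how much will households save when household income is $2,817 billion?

S = 1171.99

MPC = (3944.68 − 2564.56)/(7156 − 4552) = 1380.12/2604 = 0.53
a = 2564.56 − 0.53(4552) = 2564.56 − 2412.56 = 152
C = 152 + 0.53(2817) = 1645.01
S = 2817 − 1645.01 = 1171.99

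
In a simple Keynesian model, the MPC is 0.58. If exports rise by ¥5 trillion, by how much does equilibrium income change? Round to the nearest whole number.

ΔY ≈ 12

The multiplier is 1/(1 − MPC) = 1/0.42.
ΔY = 5/0.42 = 11.90 ≈ 12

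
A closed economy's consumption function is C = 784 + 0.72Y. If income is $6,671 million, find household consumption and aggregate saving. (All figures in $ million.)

C = 5587.12; S = 1083.88

C = 784 + 0.72(6671) = 784 + 4803.12 = 5587.12
S = Y − C = 6671 − 5587.12 = 1083.88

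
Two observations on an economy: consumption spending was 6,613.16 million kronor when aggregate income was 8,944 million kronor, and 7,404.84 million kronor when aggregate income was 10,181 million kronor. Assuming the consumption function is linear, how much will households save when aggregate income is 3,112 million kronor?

MPC = (7404.84 − 6613.16)/(10181 − 8944) = 791.68/1237 = 0.64
a = 6613.16 − 0.64(8944) = 6613.16 − 5724.16 = 889
C = 889 + 0.64(3112) = 2880.68
S = 3112 − 2880.68 = 231.32

S = 231.32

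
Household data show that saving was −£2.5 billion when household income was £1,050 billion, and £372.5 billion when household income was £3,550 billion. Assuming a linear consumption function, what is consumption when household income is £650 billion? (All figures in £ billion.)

C = 712.5

MPS = ΔS/ΔY = (372.5 − (-2.5))/(3550 − 1050) = 375/2500 = 0.15
MPC = 1 − MPS = 0.85
Autonomous saving = -2.5 − 0.15(1050) = -160, so a = 160
C = 160 + 0.85(650) = 160 + 552.5 = 712.5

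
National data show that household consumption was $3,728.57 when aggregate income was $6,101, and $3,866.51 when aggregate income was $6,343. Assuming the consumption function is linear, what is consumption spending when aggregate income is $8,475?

C = 5081.75

MPC = (3866.51 − 3728.57)/(6343 − 6101) = 137.94/242 = 0.57
a = 3728.57 − 0.57(6101) = 3728.57 − 3477.57 = 251
C = 251 + 0.57(8475) = 251 + 4830.75 = 5081.75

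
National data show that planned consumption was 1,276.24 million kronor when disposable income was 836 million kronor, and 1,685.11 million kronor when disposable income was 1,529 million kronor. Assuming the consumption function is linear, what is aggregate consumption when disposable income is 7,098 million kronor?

MPC = (1685.11 − 1276.24)/(1529 − 836) = 408.87/693 = 0.59
a = 1276.24 − 0.59(836) = 1276.24 − 493.24 = 783
C = 783 + 0.59(7098) = 783 + 4187.82 = 4970.82

C = 4970.82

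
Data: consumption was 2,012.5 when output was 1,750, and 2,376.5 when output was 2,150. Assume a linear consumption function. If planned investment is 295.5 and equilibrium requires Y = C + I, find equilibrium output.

Y = 7950

MPC = (2376.5 − 2012.5)/(2150 − 1750) = 364/400 = 0.91
a = 2012.5 − 0.91(1750) = 420
Equilibrium: Y = 420 + 0.91Y + 295.5
0.09Y = 715.5, so Y = 715.5/0.09 = 7950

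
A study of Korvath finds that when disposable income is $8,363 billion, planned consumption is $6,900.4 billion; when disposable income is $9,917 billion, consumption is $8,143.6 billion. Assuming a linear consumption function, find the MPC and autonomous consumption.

MPC = 0.8; a = 210

MPC = ΔC/ΔY = (8143.6 − 6900.4)/(9917 − 8363) = 1243.2/1554 = 0.8
a = C − MPC·Y = 6900.4 − 0.8(8363) = 6900.4 − 6690.4 = 210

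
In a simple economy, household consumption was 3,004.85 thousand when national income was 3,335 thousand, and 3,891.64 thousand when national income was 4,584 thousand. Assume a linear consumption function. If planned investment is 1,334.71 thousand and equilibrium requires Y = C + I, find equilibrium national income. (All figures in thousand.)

Y = 6799

MPC = (3891.64 − 3004.85)/(4584 − 3335) = 886.79/1249 = 0.71
a = 3004.85 − 0.71(3335) = 637
Equilibrium: Y = 637 + 0.71Y + 1334.71
0.29Y = 1971.71, so Y = 1971.71/0.29 = 6799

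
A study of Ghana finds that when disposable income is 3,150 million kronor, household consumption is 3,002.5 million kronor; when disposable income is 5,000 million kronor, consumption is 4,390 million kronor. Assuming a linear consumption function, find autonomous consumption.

MPC = ΔC/ΔY = (4390 − 3002.5)/(5000 − 3150) = 1387.5/1850 = 0.75
a = C − MPC·Y = 3002.5 − 0.75(3150) = 3002.5 − 2362.5 = 640

a = 640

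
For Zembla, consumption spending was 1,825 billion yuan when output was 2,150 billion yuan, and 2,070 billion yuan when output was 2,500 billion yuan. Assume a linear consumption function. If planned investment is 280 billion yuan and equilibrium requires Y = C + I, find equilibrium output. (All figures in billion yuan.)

Y = 2000

MPC = (2070 − 1825)/(2500 − 2150) = 245/350 = 0.7
a = 1825 − 0.7(2150) = 320
Equilibrium: Y = 320 + 0.7Y + 280
0.3Y = 600, so Y = 600/0.3 = 2000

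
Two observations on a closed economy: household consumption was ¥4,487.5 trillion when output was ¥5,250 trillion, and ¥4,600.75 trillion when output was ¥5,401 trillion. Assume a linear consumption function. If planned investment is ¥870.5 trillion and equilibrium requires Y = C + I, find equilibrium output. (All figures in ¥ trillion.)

MPC = (4600.75 − 4487.5)/(5401 − 5250) = 113.25/151 = 0.75
a = 4487.5 − 0.75(5250) = 550
Equilibrium: Y = 550 + 0.75Y + 870.5
0.25Y = 1420.5, so Y = 1420.5/0.25 = 5682

Y = 5682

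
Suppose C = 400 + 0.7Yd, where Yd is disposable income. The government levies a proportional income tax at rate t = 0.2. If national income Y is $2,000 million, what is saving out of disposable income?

S = 80

Yd = (1 − 0.2)(2000) = 0.8(2000) = 1600
C = 400 + 0.7(1600) = 400 + 1120 = 1520
S = Yd − C = 1600 − 1520 = 80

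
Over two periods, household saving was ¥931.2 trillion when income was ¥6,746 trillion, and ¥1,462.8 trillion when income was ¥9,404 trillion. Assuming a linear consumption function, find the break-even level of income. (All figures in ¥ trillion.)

Y = 2090

MPS = ΔS/ΔY = (1462.8 − 931.2)/(9404 − 6746) = 531.6/2658 = 0.2
MPC = 1 − MPS = 0.8
From S(6746) = 931.2: −a + 0.2(6746) = 931.2, so a = 1349.2 − 931.2 = 418
Break-even (S = 0): Y = a/MPS = 418/0.2 = 2090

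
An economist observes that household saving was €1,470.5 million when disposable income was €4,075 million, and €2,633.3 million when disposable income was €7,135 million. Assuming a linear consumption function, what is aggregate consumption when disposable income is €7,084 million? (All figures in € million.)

C = 4470.08

MPS = ΔS/ΔY = (2633.3 − 1470.5)/(7135 − 4075) = 1162.8/3060 = 0.38
MPC = 1 − MPS = 0.62
Autonomous saving = 1470.5 − 0.38(4075) = -78, so a = 78
C = 78 + 0.62(7084) = 78 + 4392.08 = 4470.08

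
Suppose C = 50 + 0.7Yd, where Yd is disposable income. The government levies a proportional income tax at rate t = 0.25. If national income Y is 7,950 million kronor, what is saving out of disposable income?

Yd = (1 − 0.25)(7950) = 0.75(7950) = 5962.5
C = 50 + 0.7(5962.5) = 50 + 4173.75 = 4223.75
S = Yd − C = 5962.5 − 4223.75 = 1738.75

S = 1738.75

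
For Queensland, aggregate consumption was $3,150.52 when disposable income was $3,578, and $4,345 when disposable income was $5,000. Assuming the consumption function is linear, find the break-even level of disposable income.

MPC = (4345 − 3150.52)/(5000 − 3578) = 1194.48/1422 = 0.84
a = 3150.52 − 0.84(3578) = 3150.52 − 3005.52 = 145
Break-even: Y = a/(1−MPC) = 145/0.16 = 906.25

Y = 906.25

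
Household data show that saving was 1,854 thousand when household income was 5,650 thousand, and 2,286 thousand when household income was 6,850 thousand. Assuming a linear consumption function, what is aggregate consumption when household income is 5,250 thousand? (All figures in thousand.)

MPS = ΔS/ΔY = (2286 − 1854)/(6850 − 5650) = 432/1200 = 0.36
MPC = 1 − MPS = 0.64
Autonomous saving = 1854 − 0.36(5650) = -180, so a = 180
C = 180 + 0.64(5250) = 180 + 3360 = 3540

C = 3540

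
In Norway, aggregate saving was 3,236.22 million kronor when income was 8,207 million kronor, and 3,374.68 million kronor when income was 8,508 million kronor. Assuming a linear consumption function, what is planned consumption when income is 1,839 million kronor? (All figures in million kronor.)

MPS = ΔS/ΔY = (3374.68 − 3236.22)/(8508 − 8207) = 138.46/301 = 0.46
MPC = 1 − MPS = 0.54
Autonomous saving = 3236.22 − 0.46(8207) = -539, so a = 539
C = 539 + 0.54(1839) = 539 + 993.06 = 1532.06

C = 1532.06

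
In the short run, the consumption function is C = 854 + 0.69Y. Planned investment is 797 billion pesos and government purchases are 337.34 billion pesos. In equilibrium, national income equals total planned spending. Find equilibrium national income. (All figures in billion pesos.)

Y = 6414

Y = C + I + G = 854 + 0.69Y + 797 + 337.34
Y − 0.69Y = 1988.34
0.31Y = 1988.34, so Y = 1988.34/0.31 = 6414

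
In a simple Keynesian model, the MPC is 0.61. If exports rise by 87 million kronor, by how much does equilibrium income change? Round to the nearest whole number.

ΔY ≈ 223

The multiplier is 1/(1 − MPC) = 1/0.39.
ΔY = 87/0.39 = 223.08 ≈ 223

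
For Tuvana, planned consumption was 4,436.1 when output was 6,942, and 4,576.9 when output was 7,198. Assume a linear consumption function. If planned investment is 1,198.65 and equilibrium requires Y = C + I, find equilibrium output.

Y = 4037

MPC = (4576.9 − 4436.1)/(7198 − 6942) = 140.8/256 = 0.55
a = 4436.1 − 0.55(6942) = 618
Equilibrium: Y = 618 + 0.55Y + 1198.65
0.45Y = 1816.65, so Y = 1816.65/0.45 = 4037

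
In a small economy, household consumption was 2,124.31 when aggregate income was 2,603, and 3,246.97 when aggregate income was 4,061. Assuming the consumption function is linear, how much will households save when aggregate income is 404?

MPC = (3246.97 − 2124.31)/(4061 − 2603) = 1122.66/1458 = 0.77
a = 2124.31 − 0.77(2603) = 2124.31 − 2004.31 = 120
C = 120 + 0.77(404) = 431.08
S = 404 − 431.08 = -27.08

S = -27.08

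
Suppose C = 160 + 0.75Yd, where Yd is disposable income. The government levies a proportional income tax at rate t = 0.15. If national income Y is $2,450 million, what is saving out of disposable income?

Yd = (1 − 0.15)(2450) = 0.85(2450) = 2082.5
C = 160 + 0.75(2082.5) = 160 + 1561.875 = 1721.875
S = Yd − C = 2082.5 − 1721.875 = 360.625

S = 360.625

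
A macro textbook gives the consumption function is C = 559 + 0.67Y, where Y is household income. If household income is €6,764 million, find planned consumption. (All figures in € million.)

C = 5090.88

C = 559 + 0.67(6764) = 559 + 4531.88 = 5090.88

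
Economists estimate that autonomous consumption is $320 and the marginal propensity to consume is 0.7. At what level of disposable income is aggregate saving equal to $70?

Y = 1300

S = Y − C = -320 + 0.3Y
-320 + 0.3Y = 70, so 0.3Y = 390 and Y = 1300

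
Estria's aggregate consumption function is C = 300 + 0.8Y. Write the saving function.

S = -300 + 0.2Y

S = Y − C = Y − (300 + 0.8Y) = -300 + (1 − 0.8)Y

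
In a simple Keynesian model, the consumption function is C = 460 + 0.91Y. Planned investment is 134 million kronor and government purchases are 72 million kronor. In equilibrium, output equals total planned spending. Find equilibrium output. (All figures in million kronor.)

Y = C + I + G = 460 + 0.91Y + 134 + 72
Y − 0.91Y = 666
0.09Y = 666, so Y = 666/0.09 = 7400

Y = 7400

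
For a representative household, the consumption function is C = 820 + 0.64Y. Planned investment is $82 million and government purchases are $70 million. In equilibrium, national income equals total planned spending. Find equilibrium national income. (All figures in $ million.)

Y = 2700

Y = C + I + G = 820 + 0.64Y + 82 + 70
Y − 0.64Y = 972
0.36Y = 972, so Y = 972/0.36 = 2700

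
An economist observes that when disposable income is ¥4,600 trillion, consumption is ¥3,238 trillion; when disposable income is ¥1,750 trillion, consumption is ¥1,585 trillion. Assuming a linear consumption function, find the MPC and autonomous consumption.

MPC = 0.58; a = 570

MPC = ΔC/ΔY = (3238 − 1585)/(4600 − 1750) = 1653/2850 = 0.58
a = C − MPC·Y = 1585 − 0.58(1750) = 1585 − 1015 = 570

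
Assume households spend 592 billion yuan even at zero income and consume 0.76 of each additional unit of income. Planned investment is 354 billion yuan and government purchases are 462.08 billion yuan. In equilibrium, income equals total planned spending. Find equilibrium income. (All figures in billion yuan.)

Y = C + I + G = 592 + 0.76Y + 354 + 462.08
Y − 0.76Y = 1408.08
0.24Y = 1408.08, so Y = 1408.08/0.24 = 5867

Y = 5867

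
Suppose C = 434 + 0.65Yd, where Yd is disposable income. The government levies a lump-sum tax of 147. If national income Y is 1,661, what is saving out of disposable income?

S = 95.9

Yd = Y − T = 1661 − 147 = 1514
C = 434 + 0.65(1514) = 434 + 984.1 = 1418.1
S = Yd − C = 1514 − 1418.1 = 95.9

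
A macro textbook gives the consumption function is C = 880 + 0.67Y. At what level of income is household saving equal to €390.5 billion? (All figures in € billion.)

S = Y − C = -880 + 0.33Y
-880 + 0.33Y = 390.5, so 0.33Y = 1270.5 and Y = 3850

Y = 3850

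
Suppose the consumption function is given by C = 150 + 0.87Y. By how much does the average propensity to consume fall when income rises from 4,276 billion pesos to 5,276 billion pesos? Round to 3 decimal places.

ΔAPC = 0.007

At Y = 4276: C = 150 + 0.87(4276) = 3870.12, APC = 3870.12/4276 = 0.9051
At Y = 5276: C = 4740.12, APC = 4740.12/5276 = 0.8984
Fall in APC = 0.9051 − 0.8984 = 0.0067 ≈ 0.007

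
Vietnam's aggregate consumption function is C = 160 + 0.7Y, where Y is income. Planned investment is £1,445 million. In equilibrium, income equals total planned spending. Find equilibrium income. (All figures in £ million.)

Y = C + I = 160 + 0.7Y + 1445
Y − 0.7Y = 1605
0.3Y = 1605, so Y = 1605/0.3 = 5350

Y = 5350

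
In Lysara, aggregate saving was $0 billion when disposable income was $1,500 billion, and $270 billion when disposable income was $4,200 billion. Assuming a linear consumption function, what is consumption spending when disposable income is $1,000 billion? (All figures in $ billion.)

C = 1050

MPS = ΔS/ΔY = (270 − 0)/(4200 − 1500) = 270/2700 = 0.1
MPC = 1 − MPS = 0.9
Autonomous saving = 0 − 0.1(1500) = -150, so a = 150
C = 150 + 0.9(1000) = 150 + 900 = 1050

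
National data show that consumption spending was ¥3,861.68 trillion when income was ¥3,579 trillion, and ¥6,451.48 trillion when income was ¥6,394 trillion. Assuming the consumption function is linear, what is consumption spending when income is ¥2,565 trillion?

MPC = (6451.48 − 3861.68)/(6394 − 3579) = 2589.8/2815 = 0.92
a = 3861.68 − 0.92(3579) = 3861.68 − 3292.68 = 569
C = 569 + 0.92(2565) = 569 + 2359.8 = 2928.8

C = 2928.8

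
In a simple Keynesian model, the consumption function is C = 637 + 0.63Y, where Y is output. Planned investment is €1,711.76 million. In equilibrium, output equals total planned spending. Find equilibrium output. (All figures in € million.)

Y = 6348

Y = C + I = 637 + 0.63Y + 1711.76
Y − 0.63Y = 2348.76
0.37Y = 2348.76, so Y = 2348.76/0.37 = 6348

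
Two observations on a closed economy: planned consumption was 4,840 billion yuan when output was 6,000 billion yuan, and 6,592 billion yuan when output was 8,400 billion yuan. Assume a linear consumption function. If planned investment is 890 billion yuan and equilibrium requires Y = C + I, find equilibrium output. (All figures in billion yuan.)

MPC = (6592 − 4840)/(8400 − 6000) = 1752/2400 = 0.73
a = 4840 − 0.73(6000) = 460
Equilibrium: Y = 460 + 0.73Y + 890
0.27Y = 1350, so Y = 1350/0.27 = 5000

Y = 5000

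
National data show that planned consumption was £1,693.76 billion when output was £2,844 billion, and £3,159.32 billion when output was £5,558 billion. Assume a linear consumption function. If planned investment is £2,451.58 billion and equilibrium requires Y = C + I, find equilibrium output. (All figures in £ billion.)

MPC = (3159.32 − 1693.76)/(5558 − 2844) = 1465.56/2714 = 0.54
a = 1693.76 − 0.54(2844) = 158
Equilibrium: Y = 158 + 0.54Y + 2451.58
0.46Y = 2609.58, so Y = 2609.58/0.46 = 5673

Y = 5673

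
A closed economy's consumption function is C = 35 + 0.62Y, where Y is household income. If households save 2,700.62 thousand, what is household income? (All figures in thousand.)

Y = 7199

S = Y − C = -35 + 0.38Y
-35 + 0.38Y = 2700.62, so 0.38Y = 2735.62 and Y = 7199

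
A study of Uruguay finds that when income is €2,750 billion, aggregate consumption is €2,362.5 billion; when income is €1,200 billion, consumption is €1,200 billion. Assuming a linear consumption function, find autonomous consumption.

MPC = ΔC/ΔY = (2362.5 − 1200)/(2750 − 1200) = 1162.5/1550 = 0.75
a = C − MPC·Y = 1200 − 0.75(1200) = 1200 − 900 = 300

a = 300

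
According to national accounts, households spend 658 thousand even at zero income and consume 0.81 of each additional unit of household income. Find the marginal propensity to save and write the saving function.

MPS = 0.19; S = -658 + 0.19Y

MPS = 1 − MPC = 1 − 0.81 = 0.19
S = Y − C = -658 + 0.19Y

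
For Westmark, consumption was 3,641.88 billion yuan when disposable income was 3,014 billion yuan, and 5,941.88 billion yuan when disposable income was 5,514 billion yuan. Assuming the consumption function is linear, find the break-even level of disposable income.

MPC = (5941.88 − 3641.88)/(5514 − 3014) = 2300/2500 = 0.92
a = 3641.88 − 0.92(3014) = 3641.88 − 2772.88 = 869
Break-even: Y = a/(1−MPC) = 869/0.08 = 10862.5

Y = 10862.5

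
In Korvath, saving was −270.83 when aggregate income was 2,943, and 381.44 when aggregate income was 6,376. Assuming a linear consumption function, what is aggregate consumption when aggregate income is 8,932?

C = 8064.92

MPS = ΔS/ΔY = (381.44 − (-270.83))/(6376 − 2943) = 652.27/3433 = 0.19
MPC = 1 − MPS = 0.81
Autonomous saving = -270.83 − 0.19(2943) = -830, so a = 830
C = 830 + 0.81(8932) = 830 + 7234.92 = 8064.92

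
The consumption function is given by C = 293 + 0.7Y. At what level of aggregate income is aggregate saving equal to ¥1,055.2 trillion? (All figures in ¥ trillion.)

S = Y − C = -293 + 0.3Y
-293 + 0.3Y = 1055.2, so 0.3Y = 1348.2 and Y = 4494

Y = 4494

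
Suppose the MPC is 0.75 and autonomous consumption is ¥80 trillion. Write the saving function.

S = Y − C = Y − (80 + 0.75Y) = -80 + (1 − 0.75)Y

S = -80 + 0.25Y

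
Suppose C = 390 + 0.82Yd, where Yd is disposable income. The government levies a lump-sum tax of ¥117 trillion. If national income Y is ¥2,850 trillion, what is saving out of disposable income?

S = 101.94

Yd = Y − T = 2850 − 117 = 2733
C = 390 + 0.82(2733) = 390 + 2241.06 = 2631.06
S = Yd − C = 2733 − 2631.06 = 101.94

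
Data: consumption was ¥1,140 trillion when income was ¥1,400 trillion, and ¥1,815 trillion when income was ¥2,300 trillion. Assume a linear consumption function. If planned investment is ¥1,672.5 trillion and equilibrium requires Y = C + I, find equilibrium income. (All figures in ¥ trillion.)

MPC = (1815 − 1140)/(2300 − 1400) = 675/900 = 0.75
a = 1140 − 0.75(1400) = 90
Equilibrium: Y = 90 + 0.75Y + 1672.5
0.25Y = 1762.5, so Y = 1762.5/0.25 = 7050

Y = 7050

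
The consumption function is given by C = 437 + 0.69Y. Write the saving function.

S = -437 + 0.31Y

S = Y − C = Y − (437 + 0.69Y) = -437 + (1 − 0.69)Y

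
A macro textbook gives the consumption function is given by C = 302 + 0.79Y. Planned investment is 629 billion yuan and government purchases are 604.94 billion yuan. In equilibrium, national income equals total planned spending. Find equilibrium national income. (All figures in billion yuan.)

Y = C + I + G = 302 + 0.79Y + 629 + 604.94
Y − 0.79Y = 1535.94
0.21Y = 1535.94, so Y = 1535.94/0.21 = 7314

Y = 7314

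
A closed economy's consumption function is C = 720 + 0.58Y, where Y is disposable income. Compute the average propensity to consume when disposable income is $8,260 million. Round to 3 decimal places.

C = 720 + 0.58(8260) = 5510.8
APC = C/Y = 5510.8/8260 = 0.667

APC = 0.667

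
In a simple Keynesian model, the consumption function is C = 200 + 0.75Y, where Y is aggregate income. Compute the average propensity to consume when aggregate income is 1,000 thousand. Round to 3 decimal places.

C = 200 + 0.75(1000) = 950
APC = C/Y = 950/1000 = 0.950

APC = 0.950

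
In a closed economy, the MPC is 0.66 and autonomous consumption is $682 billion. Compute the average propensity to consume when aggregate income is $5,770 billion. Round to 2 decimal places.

C = 682 + 0.66(5770) = 4490.2
APC = C/Y = 4490.2/5770 = 0.78

APC = 0.78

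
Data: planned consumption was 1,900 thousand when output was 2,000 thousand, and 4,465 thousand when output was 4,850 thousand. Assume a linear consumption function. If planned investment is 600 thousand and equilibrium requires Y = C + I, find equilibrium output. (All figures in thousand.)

Y = 7000

MPC = (4465 − 1900)/(4850 − 2000) = 2565/2850 = 0.9
a = 1900 − 0.9(2000) = 100
Equilibrium: Y = 100 + 0.9Y + 600
0.1Y = 700, so Y = 700/0.1 = 7000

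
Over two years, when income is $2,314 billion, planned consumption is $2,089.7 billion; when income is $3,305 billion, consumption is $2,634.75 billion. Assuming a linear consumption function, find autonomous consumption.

a = 817

MPC = ΔC/ΔY = (2634.75 − 2089.7)/(3305 − 2314) = 545.05/991 = 0.55
a = C − MPC·Y = 2089.7 − 0.55(2314) = 2089.7 − 1272.7 = 817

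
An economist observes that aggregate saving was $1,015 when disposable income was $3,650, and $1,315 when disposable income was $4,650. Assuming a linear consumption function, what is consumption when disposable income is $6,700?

MPS = ΔS/ΔY = (1315 − 1015)/(4650 − 3650) = 300/1000 = 0.3
MPC = 1 − MPS = 0.7
Autonomous saving = 1015 − 0.3(3650) = -80, so a = 80
C = 80 + 0.7(6700) = 80 + 4690 = 4770

C = 4770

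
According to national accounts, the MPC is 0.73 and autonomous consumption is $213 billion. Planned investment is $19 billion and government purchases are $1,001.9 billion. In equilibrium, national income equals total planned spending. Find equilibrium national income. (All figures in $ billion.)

Y = C + I + G = 213 + 0.73Y + 19 + 1001.9
Y − 0.73Y = 1233.9
0.27Y = 1233.9, so Y = 1233.9/0.27 = 4570

Y = 4570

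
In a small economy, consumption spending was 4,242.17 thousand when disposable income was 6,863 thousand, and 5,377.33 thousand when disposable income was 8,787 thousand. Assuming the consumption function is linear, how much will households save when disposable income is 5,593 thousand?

MPC = (5377.33 − 4242.17)/(8787 − 6863) = 1135.16/1924 = 0.59
a = 4242.17 − 0.59(6863) = 4242.17 − 4049.17 = 193
C = 193 + 0.59(5593) = 3492.87
S = 5593 − 3492.87 = 2100.13

S = 2100.13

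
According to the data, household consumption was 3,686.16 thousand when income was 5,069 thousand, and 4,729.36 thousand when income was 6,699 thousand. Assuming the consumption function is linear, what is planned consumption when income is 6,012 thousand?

C = 4289.68

MPC = (4729.36 − 3686.16)/(6699 − 5069) = 1043.2/1630 = 0.64
a = 3686.16 − 0.64(5069) = 3686.16 − 3244.16 = 442
C = 442 + 0.64(6012) = 442 + 3847.68 = 4289.68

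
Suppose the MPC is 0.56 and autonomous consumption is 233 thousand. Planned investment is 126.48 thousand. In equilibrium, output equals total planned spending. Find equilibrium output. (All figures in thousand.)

Y = 817

Y = C + I = 233 + 0.56Y + 126.48
Y − 0.56Y = 359.48
0.44Y = 359.48, so Y = 359.48/0.44 = 817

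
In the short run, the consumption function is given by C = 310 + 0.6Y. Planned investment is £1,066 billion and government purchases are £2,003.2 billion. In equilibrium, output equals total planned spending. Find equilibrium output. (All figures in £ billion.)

Y = 8448

Y = C + I + G = 310 + 0.6Y + 1066 + 2003.2
Y − 0.6Y = 3379.2
0.4Y = 3379.2, so Y = 3379.2/0.4 = 8448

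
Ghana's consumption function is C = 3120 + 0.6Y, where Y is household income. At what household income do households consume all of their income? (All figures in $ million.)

Y = 7800

At break-even, C = Y: 3120 + 0.6Y = Y
0.4Y = 3120, so Y = 3120/0.4 = 7800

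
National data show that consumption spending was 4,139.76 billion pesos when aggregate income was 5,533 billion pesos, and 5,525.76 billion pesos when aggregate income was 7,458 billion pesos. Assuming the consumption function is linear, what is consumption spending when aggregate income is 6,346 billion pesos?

C = 4725.12

MPC = (5525.76 − 4139.76)/(7458 − 5533) = 1386/1925 = 0.72
a = 4139.76 − 0.72(5533) = 4139.76 − 3983.76 = 156
C = 156 + 0.72(6346) = 156 + 4569.12 = 4725.12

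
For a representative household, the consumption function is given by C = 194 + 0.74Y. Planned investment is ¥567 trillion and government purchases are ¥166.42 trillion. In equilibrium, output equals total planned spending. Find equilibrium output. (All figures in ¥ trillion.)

Y = C + I + G = 194 + 0.74Y + 567 + 166.42
Y − 0.74Y = 927.42
0.26Y = 927.42, so Y = 927.42/0.26 = 3567

Y = 3567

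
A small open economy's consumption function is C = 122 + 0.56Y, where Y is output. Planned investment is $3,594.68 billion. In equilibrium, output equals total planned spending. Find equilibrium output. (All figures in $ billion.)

Y = 8447

Y = C + I = 122 + 0.56Y + 3594.68
Y − 0.56Y = 3716.68
0.44Y = 3716.68, so Y = 3716.68/0.44 = 8447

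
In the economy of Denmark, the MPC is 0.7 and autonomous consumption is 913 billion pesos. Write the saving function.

S = Y − C = Y − (913 + 0.7Y) = -913 + (1 − 0.7)Y

S = -913 + 0.3Y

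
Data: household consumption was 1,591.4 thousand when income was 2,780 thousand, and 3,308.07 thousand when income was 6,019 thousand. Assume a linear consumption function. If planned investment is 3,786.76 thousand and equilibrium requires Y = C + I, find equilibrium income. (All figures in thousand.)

MPC = (3308.07 − 1591.4)/(6019 − 2780) = 1716.67/3239 = 0.53
a = 1591.4 − 0.53(2780) = 118
Equilibrium: Y = 118 + 0.53Y + 3786.76
0.47Y = 3904.76, so Y = 3904.76/0.47 = 8308

Y = 8308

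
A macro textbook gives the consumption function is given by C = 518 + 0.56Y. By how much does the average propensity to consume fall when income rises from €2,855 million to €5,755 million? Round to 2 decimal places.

ΔAPC = 0.09

At Y = 2855: C = 518 + 0.56(2855) = 2116.8, APC = 2116.8/2855 = 0.741
At Y = 5755: C = 3740.8, APC = 3740.8/5755 = 0.650
Fall in APC = 0.741 − 0.650 = 0.091 ≈ 0.09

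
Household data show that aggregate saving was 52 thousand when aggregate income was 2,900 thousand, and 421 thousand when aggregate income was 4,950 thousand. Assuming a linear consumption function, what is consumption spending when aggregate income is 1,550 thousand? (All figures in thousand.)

MPS = ΔS/ΔY = (421 − 52)/(4950 − 2900) = 369/2050 = 0.18
MPC = 1 − MPS = 0.82
Autonomous saving = 52 − 0.18(2900) = -470, so a = 470
C = 470 + 0.82(1550) = 470 + 1271 = 1741

C = 1741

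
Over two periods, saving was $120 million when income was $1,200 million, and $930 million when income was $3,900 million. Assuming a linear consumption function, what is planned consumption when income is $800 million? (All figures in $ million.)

MPS = ΔS/ΔY = (930 − 120)/(3900 − 1200) = 810/2700 = 0.3
MPC = 1 − MPS = 0.7
Autonomous saving = 120 − 0.3(1200) = -240, so a = 240
C = 240 + 0.7(800) = 240 + 560 = 800

C = 800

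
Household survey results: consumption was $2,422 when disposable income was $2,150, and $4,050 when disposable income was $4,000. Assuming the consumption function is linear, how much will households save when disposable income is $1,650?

MPC = (4050 − 2422)/(4000 − 2150) = 1628/1850 = 0.88
a = 2422 − 0.88(2150) = 2422 − 1892 = 530
C = 530 + 0.88(1650) = 1982
S = 1650 − 1982 = -332

S = -332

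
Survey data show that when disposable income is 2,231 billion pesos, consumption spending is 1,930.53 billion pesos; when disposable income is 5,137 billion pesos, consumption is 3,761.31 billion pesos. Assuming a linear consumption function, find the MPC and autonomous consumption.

MPC = ΔC/ΔY = (3761.31 − 1930.53)/(5137 − 2231) = 1830.78/2906 = 0.63
a = C − MPC·Y = 1930.53 − 0.63(2231) = 1930.53 − 1405.53 = 525

MPC = 0.63; a = 525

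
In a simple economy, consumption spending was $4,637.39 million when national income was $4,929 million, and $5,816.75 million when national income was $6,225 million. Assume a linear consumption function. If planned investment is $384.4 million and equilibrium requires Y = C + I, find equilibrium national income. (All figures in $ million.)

Y = 5960

MPC = (5816.75 − 4637.39)/(6225 − 4929) = 1179.36/1296 = 0.91
a = 4637.39 − 0.91(4929) = 152
Equilibrium: Y = 152 + 0.91Y + 384.4
0.09Y = 536.4, so Y = 536.4/0.09 = 5960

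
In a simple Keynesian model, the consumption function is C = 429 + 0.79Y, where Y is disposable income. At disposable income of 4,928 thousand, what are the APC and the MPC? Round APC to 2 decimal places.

APC = 0.88; MPC = 0.79

MPC = 0.79 (the slope of the consumption function)
C = 429 + 0.79(4928) = 4322.12, so APC = 4322.12/4928 = 0.88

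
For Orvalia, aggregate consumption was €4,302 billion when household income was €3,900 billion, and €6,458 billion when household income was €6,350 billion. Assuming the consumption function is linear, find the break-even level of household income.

Y = 7250

MPC = (6458 − 4302)/(6350 − 3900) = 2156/2450 = 0.88
a = 4302 − 0.88(3900) = 4302 − 3432 = 870
Break-even: Y = a/(1−MPC) = 870/0.12 = 7250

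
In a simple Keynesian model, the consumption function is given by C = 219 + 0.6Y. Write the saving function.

S = -219 + 0.4Y

S = Y − C = Y − (219 + 0.6Y) = -219 + (1 − 0.6)Y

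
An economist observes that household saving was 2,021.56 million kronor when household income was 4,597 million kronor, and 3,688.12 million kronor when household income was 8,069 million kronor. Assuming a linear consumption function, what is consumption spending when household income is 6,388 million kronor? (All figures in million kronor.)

C = 3506.76

MPS = ΔS/ΔY = (3688.12 − 2021.56)/(8069 − 4597) = 1666.56/3472 = 0.48
MPC = 1 − MPS = 0.52
Autonomous saving = 2021.56 − 0.48(4597) = -185, so a = 185
C = 185 + 0.52(6388) = 185 + 3321.76 = 3506.76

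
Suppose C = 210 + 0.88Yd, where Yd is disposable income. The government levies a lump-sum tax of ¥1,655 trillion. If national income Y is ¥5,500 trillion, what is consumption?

C = 3593.6

Yd = Y − T = 5500 − 1655 = 3845
C = 210 + 0.88(3845) = 210 + 3383.6 = 3593.6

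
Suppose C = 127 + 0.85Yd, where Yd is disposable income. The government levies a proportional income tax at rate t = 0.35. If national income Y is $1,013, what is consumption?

C = 686.6825

Yd = (1 − 0.35)(1013) = 0.65(1013) = 658.45
C = 127 + 0.85(658.45) = 127 + 559.6825 = 686.6825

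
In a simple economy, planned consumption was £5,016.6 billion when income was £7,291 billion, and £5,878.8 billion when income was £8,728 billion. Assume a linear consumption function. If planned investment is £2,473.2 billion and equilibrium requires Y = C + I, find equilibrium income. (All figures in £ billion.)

MPC = (5878.8 − 5016.6)/(8728 − 7291) = 862.2/1437 = 0.6
a = 5016.6 − 0.6(7291) = 642
Equilibrium: Y = 642 + 0.6Y + 2473.2
0.4Y = 3115.2, so Y = 3115.2/0.4 = 7788

Y = 7788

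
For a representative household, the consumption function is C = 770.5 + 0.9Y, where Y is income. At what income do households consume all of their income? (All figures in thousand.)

At break-even, C = Y: 770.5 + 0.9Y = Y
0.1Y = 770.5, so Y = 770.5/0.1 = 7705

Y = 7705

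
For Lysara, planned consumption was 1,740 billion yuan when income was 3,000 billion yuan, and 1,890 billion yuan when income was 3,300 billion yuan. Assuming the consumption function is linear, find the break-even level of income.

MPC = (1890 − 1740)/(3300 − 3000) = 150/300 = 0.5
a = 1740 − 0.5(3000) = 1740 − 1500 = 240
Break-even: Y = a/(1−MPC) = 240/0.5 = 480

Y = 480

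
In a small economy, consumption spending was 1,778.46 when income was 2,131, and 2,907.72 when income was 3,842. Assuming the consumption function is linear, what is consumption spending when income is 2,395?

C = 1952.7

MPC = (2907.72 − 1778.46)/(3842 − 2131) = 1129.26/1711 = 0.66
a = 1778.46 − 0.66(2131) = 1778.46 − 1406.46 = 372
C = 372 + 0.66(2395) = 372 + 1580.7 = 1952.7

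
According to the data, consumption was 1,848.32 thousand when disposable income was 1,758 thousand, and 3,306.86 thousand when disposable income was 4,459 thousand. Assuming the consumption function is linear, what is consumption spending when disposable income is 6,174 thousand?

C = 4232.96

MPC = (3306.86 − 1848.32)/(4459 − 1758) = 1458.54/2701 = 0.54
a = 1848.32 − 0.54(1758) = 1848.32 − 949.32 = 899
C = 899 + 0.54(6174) = 899 + 3333.96 = 4232.96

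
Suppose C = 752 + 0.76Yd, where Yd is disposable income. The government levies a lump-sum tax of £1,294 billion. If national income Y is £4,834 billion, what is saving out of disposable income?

S = 97.6

Yd = Y − T = 4834 − 1294 = 3540
C = 752 + 0.76(3540) = 752 + 2690.4 = 3442.4
S = Yd − C = 3540 − 3442.4 = 97.6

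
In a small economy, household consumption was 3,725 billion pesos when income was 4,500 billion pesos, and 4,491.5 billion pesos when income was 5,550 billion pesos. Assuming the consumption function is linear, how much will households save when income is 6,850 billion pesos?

MPC = (4491.5 − 3725)/(5550 − 4500) = 766.5/1050 = 0.73
a = 3725 − 0.73(4500) = 3725 − 3285 = 440
C = 440 + 0.73(6850) = 5440.5
S = 6850 − 5440.5 = 1409.5

S = 1409.5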